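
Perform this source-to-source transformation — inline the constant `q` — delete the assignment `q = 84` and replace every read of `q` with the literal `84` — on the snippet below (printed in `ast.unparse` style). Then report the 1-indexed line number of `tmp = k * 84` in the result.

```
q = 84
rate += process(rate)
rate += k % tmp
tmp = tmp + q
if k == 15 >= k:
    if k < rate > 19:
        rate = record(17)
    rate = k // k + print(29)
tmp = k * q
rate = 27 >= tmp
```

8

Transformed code:
rate += process(rate)
rate += k % tmp
tmp = tmp + 84
if k == 15 >= k:
    if k < rate > 19:
        rate = record(17)
    rate = k // k + print(29)
tmp = k * 84
rate = 27 >= tmp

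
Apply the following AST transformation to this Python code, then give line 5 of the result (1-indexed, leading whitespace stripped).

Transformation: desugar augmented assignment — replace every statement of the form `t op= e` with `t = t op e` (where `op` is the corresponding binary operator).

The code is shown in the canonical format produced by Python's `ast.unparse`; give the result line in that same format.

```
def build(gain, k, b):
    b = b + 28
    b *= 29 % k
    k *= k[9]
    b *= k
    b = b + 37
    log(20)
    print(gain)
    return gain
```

b = b * k

Transformed code:
def build(gain, k, b):
    b = b + 28
    b = b * (29 % k)
    k = k * k[9]
    b = b * k
    b = b + 37
    log(20)
    print(gain)
    return gain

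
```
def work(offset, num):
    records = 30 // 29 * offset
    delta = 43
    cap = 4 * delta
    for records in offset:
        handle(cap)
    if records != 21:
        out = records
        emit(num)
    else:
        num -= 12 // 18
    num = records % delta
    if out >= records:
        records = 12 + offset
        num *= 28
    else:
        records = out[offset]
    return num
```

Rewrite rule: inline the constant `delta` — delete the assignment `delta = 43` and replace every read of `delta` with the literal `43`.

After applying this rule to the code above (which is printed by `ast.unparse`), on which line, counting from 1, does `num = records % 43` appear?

Transformed code:
def work(offset, num):
    records = 30 // 29 * offset
    cap = 4 * 43
    for records in offset:
        handle(cap)
    if records != 21:
        out = records
        emit(num)
    else:
        num -= 12 // 18
    num = records % 43
    if out >= records:
        records = 12 + offset
        num *= 28
    else:
        records = out[offset]
    return num

11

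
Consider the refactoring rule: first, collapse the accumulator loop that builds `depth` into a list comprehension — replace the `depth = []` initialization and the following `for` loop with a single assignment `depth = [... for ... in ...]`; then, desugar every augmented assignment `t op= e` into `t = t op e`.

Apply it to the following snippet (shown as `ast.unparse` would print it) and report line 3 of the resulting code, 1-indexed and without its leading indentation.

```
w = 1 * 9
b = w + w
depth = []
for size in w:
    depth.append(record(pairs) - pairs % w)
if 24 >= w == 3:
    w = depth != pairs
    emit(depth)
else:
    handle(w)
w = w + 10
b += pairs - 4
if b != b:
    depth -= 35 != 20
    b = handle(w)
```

depth = [record(pairs) - pairs % w for size in w]

Transformed code:
w = 1 * 9
b = w + w
depth = [record(pairs) - pairs % w for size in w]
if 24 >= w == 3:
    w = depth != pairs
    emit(depth)
else:
    handle(w)
w = w + 10
b = b + (pairs - 4)
if b != b:
    depth = depth - (35 != 20)
    b = handle(w)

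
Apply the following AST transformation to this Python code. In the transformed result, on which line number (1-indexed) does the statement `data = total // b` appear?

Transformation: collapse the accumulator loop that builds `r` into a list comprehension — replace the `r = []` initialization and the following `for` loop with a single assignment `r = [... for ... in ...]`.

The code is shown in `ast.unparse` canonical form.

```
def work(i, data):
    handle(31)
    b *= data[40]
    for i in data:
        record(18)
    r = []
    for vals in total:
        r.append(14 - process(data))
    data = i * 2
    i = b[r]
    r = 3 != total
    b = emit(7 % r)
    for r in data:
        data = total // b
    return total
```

12

Transformed code:
def work(i, data):
    handle(31)
    b *= data[40]
    for i in data:
        record(18)
    r = [14 - process(data) for vals in total]
    data = i * 2
    i = b[r]
    r = 3 != total
    b = emit(7 % r)
    for r in data:
        data = total // b
    return total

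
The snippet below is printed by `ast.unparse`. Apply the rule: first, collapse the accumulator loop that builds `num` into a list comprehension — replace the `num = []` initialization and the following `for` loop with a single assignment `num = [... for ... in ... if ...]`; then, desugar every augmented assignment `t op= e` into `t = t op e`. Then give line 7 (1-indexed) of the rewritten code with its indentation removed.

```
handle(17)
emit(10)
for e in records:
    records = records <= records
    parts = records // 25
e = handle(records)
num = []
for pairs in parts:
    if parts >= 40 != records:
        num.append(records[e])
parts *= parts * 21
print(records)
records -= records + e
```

num = [records[e] for pairs in parts if parts >= 40 != records]

Transformed code:
handle(17)
emit(10)
for e in records:
    records = records <= records
    parts = records // 25
e = handle(records)
num = [records[e] for pairs in parts if parts >= 40 != records]
parts = parts * (parts * 21)
print(records)
records = records - (records + e)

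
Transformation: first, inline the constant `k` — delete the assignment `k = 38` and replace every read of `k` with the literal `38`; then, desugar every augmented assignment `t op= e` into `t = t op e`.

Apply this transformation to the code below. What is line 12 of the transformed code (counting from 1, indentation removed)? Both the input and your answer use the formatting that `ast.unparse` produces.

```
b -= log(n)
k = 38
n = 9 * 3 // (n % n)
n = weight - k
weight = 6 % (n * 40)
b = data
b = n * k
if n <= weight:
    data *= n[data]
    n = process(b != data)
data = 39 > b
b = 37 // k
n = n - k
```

n = n - 38

Transformed code:
b = b - log(n)
n = 9 * 3 // (n % n)
n = weight - 38
weight = 6 % (n * 40)
b = data
b = n * 38
if n <= weight:
    data = data * n[data]
    n = process(b != data)
data = 39 > b
b = 37 // 38
n = n - 38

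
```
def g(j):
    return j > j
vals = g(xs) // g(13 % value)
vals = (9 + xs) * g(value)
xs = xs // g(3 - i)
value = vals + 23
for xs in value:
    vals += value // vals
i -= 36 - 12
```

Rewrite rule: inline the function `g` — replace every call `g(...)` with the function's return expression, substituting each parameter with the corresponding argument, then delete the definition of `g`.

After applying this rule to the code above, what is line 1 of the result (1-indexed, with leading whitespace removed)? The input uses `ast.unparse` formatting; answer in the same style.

Transformed code:
vals = (xs > xs) // (13 % value > 13 % value)
vals = (9 + xs) * (value > value)
xs = xs // (3 - i > 3 - i)
value = vals + 23
for xs in value:
    vals += value // vals
i -= 36 - 12

vals = (xs > xs) // (13 % value > 13 % value)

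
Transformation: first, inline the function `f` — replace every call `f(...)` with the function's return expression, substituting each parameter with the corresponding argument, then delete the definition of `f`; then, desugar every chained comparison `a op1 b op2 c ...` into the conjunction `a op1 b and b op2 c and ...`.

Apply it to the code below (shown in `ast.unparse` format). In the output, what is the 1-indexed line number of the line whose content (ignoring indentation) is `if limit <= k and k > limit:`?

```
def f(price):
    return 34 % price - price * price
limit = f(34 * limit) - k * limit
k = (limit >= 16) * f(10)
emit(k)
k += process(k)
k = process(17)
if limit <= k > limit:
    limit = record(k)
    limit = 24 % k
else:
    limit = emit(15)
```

6

Transformed code:
limit = 34 % (34 * limit) - 34 * limit * (34 * limit) - k * limit
k = (limit >= 16) * (34 % 10 - 10 * 10)
emit(k)
k += process(k)
k = process(17)
if limit <= k and k > limit:
    limit = record(k)
    limit = 24 % k
else:
    limit = emit(15)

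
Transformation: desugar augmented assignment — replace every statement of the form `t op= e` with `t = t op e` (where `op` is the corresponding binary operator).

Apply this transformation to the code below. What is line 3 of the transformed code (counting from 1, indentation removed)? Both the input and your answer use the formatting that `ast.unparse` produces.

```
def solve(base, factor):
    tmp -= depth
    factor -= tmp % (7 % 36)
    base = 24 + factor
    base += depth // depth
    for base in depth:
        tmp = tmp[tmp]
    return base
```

factor = factor - tmp % (7 % 36)

Transformed code:
def solve(base, factor):
    tmp = tmp - depth
    factor = factor - tmp % (7 % 36)
    base = 24 + factor
    base = base + depth // depth
    for base in depth:
        tmp = tmp[tmp]
    return base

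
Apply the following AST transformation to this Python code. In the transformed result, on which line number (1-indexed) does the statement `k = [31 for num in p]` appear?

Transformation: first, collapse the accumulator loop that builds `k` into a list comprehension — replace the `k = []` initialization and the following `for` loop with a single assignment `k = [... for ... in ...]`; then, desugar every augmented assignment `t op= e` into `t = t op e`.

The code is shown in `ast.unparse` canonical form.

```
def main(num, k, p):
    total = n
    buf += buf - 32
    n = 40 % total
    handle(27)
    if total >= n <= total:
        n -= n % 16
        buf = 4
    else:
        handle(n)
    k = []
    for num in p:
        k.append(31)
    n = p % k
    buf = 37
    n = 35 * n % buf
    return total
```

11

Transformed code:
def main(num, k, p):
    total = n
    buf = buf + (buf - 32)
    n = 40 % total
    handle(27)
    if total >= n <= total:
        n = n - n % 16
        buf = 4
    else:
        handle(n)
    k = [31 for num in p]
    n = p % k
    buf = 37
    n = 35 * n % buf
    return total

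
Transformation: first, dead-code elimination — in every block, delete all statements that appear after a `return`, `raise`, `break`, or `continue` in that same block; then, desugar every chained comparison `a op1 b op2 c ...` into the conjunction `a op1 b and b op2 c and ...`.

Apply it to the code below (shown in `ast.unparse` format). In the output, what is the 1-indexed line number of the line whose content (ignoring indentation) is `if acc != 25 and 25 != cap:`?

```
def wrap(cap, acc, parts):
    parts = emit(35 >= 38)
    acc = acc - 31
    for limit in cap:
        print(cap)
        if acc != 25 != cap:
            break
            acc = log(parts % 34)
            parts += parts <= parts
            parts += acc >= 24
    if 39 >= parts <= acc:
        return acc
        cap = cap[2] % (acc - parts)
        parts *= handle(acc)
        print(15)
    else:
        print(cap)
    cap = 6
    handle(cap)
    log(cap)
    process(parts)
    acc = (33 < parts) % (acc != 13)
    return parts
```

Transformed code:
def wrap(cap, acc, parts):
    parts = emit(35 >= 38)
    acc = acc - 31
    for limit in cap:
        print(cap)
        if acc != 25 and 25 != cap:
            break
    if 39 >= parts and parts <= acc:
        return acc
    else:
        print(cap)
    cap = 6
    handle(cap)
    log(cap)
    process(parts)
    acc = (33 < parts) % (acc != 13)
    return parts

6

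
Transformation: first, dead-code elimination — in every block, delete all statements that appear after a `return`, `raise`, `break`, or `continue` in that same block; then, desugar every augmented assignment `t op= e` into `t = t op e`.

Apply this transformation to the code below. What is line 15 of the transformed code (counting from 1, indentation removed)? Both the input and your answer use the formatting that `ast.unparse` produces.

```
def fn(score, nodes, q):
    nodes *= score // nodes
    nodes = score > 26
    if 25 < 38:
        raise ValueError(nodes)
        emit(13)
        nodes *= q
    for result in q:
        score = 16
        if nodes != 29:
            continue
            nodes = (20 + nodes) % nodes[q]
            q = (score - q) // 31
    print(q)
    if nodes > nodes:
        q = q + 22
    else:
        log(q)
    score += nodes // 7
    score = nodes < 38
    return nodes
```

Transformed code:
def fn(score, nodes, q):
    nodes = nodes * (score // nodes)
    nodes = score > 26
    if 25 < 38:
        raise ValueError(nodes)
    for result in q:
        score = 16
        if nodes != 29:
            continue
    print(q)
    if nodes > nodes:
        q = q + 22
    else:
        log(q)
    score = score + nodes // 7
    score = nodes < 38
    return nodes

score = score + nodes // 7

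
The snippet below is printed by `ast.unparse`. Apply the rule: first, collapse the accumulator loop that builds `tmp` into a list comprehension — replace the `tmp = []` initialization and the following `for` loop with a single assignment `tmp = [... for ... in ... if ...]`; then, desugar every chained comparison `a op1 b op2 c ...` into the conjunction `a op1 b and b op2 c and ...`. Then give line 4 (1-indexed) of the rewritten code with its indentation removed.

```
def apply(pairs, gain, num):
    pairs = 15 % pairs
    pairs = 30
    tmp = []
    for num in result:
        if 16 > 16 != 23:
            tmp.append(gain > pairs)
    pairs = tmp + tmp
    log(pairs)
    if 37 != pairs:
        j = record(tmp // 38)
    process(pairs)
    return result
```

tmp = [gain > pairs for num in result if 16 > 16 and 16 != 23]

Transformed code:
def apply(pairs, gain, num):
    pairs = 15 % pairs
    pairs = 30
    tmp = [gain > pairs for num in result if 16 > 16 and 16 != 23]
    pairs = tmp + tmp
    log(pairs)
    if 37 != pairs:
        j = record(tmp // 38)
    process(pairs)
    return result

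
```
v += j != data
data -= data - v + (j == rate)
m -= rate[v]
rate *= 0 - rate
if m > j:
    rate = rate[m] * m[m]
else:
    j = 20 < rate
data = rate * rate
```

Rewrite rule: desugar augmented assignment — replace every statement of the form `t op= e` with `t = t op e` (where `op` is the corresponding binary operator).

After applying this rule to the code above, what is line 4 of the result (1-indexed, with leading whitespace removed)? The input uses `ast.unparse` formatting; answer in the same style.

rate = rate * (0 - rate)

Transformed code:
v = v + (j != data)
data = data - (data - v + (j == rate))
m = m - rate[v]
rate = rate * (0 - rate)
if m > j:
    rate = rate[m] * m[m]
else:
    j = 20 < rate
data = rate * rate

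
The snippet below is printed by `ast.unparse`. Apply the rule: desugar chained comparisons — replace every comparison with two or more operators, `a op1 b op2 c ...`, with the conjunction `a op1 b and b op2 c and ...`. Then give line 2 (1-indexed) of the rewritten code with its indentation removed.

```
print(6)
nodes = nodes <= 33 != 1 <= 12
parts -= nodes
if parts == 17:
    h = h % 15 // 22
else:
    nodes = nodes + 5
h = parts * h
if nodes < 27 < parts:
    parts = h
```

nodes = nodes <= 33 and 33 != 1 and (1 <= 12)

Transformed code:
print(6)
nodes = nodes <= 33 and 33 != 1 and (1 <= 12)
parts -= nodes
if parts == 17:
    h = h % 15 // 22
else:
    nodes = nodes + 5
h = parts * h
if nodes < 27 and 27 < parts:
    parts = h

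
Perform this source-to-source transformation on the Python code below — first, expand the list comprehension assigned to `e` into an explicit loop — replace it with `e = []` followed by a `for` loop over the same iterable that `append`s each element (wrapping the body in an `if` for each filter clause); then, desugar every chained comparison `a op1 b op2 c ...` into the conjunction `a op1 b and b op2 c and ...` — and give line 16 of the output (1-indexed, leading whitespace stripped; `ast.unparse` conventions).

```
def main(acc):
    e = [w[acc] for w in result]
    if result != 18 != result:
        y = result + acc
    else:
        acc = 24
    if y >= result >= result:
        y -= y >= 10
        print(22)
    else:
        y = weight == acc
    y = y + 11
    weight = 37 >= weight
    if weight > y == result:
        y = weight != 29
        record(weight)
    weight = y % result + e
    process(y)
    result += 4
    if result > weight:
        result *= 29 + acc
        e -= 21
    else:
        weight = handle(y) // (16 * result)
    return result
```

Transformed code:
def main(acc):
    e = []
    for w in result:
        e.append(w[acc])
    if result != 18 and 18 != result:
        y = result + acc
    else:
        acc = 24
    if y >= result and result >= result:
        y -= y >= 10
        print(22)
    else:
        y = weight == acc
    y = y + 11
    weight = 37 >= weight
    if weight > y and y == result:
        y = weight != 29
        record(weight)
    weight = y % result + e
    process(y)
    result += 4
    if result > weight:
        result *= 29 + acc
        e -= 21
    else:
        weight = handle(y) // (16 * result)
    return result

if weight > y and y == result:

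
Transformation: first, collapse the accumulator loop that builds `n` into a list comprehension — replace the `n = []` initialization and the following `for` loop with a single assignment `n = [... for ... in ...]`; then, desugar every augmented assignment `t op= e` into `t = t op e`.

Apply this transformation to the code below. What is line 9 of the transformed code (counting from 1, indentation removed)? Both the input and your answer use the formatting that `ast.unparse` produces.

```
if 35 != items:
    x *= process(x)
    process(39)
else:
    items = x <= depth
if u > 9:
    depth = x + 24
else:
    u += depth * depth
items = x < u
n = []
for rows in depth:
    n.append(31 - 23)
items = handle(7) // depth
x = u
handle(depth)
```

Transformed code:
if 35 != items:
    x = x * process(x)
    process(39)
else:
    items = x <= depth
if u > 9:
    depth = x + 24
else:
    u = u + depth * depth
items = x < u
n = [31 - 23 for rows in depth]
items = handle(7) // depth
x = u
handle(depth)

u = u + depth * depth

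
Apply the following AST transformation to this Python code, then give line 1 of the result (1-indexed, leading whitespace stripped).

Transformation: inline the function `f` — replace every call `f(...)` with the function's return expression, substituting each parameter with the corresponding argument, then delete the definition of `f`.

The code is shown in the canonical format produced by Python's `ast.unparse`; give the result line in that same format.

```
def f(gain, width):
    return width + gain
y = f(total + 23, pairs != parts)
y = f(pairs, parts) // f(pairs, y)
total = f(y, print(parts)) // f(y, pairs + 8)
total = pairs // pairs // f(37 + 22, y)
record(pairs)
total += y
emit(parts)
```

y = (pairs != parts) + (total + 23)

Transformed code:
y = (pairs != parts) + (total + 23)
y = (parts + pairs) // (y + pairs)
total = (print(parts) + y) // (pairs + 8 + y)
total = pairs // pairs // (y + (37 + 22))
record(pairs)
total += y
emit(parts)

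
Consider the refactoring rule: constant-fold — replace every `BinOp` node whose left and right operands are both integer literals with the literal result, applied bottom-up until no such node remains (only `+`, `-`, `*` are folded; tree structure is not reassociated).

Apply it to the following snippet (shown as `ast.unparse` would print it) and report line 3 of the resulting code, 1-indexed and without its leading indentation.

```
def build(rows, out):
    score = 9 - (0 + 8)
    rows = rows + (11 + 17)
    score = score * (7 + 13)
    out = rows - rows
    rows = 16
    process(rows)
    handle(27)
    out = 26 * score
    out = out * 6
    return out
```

rows = rows + 28

Transformed code:
def build(rows, out):
    score = 1
    rows = rows + 28
    score = score * 20
    out = rows - rows
    rows = 16
    process(rows)
    handle(27)
    out = 26 * score
    out = out * 6
    return out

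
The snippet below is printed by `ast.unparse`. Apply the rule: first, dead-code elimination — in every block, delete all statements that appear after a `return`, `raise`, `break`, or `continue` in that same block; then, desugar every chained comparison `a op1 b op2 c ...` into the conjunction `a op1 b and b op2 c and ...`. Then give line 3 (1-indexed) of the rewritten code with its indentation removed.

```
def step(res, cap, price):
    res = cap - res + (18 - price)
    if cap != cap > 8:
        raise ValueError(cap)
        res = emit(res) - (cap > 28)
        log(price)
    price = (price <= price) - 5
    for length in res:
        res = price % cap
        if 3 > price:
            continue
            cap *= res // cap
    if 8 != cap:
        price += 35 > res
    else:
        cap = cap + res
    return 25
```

Transformed code:
def step(res, cap, price):
    res = cap - res + (18 - price)
    if cap != cap and cap > 8:
        raise ValueError(cap)
    price = (price <= price) - 5
    for length in res:
        res = price % cap
        if 3 > price:
            continue
    if 8 != cap:
        price += 35 > res
    else:
        cap = cap + res
    return 25

if cap != cap and cap > 8:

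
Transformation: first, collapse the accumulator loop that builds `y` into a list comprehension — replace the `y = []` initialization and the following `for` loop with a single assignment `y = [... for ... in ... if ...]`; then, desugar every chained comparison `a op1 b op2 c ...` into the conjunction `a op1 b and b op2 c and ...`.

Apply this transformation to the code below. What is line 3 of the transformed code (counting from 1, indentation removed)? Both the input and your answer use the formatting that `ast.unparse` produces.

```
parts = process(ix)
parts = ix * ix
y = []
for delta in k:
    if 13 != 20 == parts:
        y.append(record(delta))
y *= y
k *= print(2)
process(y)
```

Transformed code:
parts = process(ix)
parts = ix * ix
y = [record(delta) for delta in k if 13 != 20 and 20 == parts]
y *= y
k *= print(2)
process(y)

y = [record(delta) for delta in k if 13 != 20 and 20 == parts]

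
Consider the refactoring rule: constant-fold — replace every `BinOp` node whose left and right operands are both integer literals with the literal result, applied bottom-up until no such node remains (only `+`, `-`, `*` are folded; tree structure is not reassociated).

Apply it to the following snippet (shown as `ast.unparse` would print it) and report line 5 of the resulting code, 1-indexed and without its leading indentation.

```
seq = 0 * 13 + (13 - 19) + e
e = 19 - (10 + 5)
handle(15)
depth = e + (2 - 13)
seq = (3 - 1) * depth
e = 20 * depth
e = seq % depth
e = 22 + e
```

Transformed code:
seq = -6 + e
e = 4
handle(15)
depth = e + -11
seq = 2 * depth
e = 20 * depth
e = seq % depth
e = 22 + e

seq = 2 * depth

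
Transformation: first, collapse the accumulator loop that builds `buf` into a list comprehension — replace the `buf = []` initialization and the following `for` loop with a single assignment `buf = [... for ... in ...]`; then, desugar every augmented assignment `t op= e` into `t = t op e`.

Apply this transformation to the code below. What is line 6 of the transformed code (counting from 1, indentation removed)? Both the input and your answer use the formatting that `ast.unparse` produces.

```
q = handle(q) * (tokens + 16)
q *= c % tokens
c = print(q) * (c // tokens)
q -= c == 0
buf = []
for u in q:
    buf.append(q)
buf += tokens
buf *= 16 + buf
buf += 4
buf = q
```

buf = buf + tokens

Transformed code:
q = handle(q) * (tokens + 16)
q = q * (c % tokens)
c = print(q) * (c // tokens)
q = q - (c == 0)
buf = [q for u in q]
buf = buf + tokens
buf = buf * (16 + buf)
buf = buf + 4
buf = q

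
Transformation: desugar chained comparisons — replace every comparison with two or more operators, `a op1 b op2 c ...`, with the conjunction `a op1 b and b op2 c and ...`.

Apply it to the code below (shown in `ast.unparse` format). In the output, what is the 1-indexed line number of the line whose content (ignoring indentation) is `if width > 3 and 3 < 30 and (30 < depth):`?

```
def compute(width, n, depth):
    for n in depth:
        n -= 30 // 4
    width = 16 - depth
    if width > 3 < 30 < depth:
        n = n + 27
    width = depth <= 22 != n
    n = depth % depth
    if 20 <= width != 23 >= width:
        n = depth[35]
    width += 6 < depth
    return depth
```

Transformed code:
def compute(width, n, depth):
    for n in depth:
        n -= 30 // 4
    width = 16 - depth
    if width > 3 and 3 < 30 and (30 < depth):
        n = n + 27
    width = depth <= 22 and 22 != n
    n = depth % depth
    if 20 <= width and width != 23 and (23 >= width):
        n = depth[35]
    width += 6 < depth
    return depth

5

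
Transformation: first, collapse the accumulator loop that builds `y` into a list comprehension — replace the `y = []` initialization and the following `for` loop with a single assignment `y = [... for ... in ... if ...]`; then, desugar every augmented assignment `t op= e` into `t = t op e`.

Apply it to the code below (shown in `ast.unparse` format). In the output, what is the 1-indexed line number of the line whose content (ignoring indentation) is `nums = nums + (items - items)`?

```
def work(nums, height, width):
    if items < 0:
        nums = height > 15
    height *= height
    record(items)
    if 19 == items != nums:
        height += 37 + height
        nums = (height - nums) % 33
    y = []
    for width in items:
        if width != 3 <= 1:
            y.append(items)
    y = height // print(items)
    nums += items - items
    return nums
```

11

Transformed code:
def work(nums, height, width):
    if items < 0:
        nums = height > 15
    height = height * height
    record(items)
    if 19 == items != nums:
        height = height + (37 + height)
        nums = (height - nums) % 33
    y = [items for width in items if width != 3 <= 1]
    y = height // print(items)
    nums = nums + (items - items)
    return nums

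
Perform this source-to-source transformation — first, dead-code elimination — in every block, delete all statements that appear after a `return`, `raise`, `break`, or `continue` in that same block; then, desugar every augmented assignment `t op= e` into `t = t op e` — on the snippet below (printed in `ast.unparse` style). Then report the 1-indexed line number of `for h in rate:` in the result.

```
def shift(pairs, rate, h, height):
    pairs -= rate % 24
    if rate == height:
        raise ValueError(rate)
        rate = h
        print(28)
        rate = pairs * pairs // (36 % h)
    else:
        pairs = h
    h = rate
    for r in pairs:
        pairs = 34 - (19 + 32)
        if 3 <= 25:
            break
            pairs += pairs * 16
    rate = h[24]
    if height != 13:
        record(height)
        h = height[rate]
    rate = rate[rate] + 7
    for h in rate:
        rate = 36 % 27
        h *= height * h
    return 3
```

Transformed code:
def shift(pairs, rate, h, height):
    pairs = pairs - rate % 24
    if rate == height:
        raise ValueError(rate)
    else:
        pairs = h
    h = rate
    for r in pairs:
        pairs = 34 - (19 + 32)
        if 3 <= 25:
            break
    rate = h[24]
    if height != 13:
        record(height)
        h = height[rate]
    rate = rate[rate] + 7
    for h in rate:
        rate = 36 % 27
        h = h * (height * h)
    return 3

17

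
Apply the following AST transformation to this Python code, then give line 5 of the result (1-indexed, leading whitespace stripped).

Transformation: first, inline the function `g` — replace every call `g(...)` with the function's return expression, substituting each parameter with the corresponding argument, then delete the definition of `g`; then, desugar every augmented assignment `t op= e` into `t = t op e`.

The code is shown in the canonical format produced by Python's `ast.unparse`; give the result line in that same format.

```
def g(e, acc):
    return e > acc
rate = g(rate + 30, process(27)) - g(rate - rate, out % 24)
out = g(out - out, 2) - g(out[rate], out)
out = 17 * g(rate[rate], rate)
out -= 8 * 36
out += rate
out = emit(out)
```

out = out + rate

Transformed code:
rate = (rate + 30 > process(27)) - (rate - rate > out % 24)
out = (out - out > 2) - (out[rate] > out)
out = 17 * (rate[rate] > rate)
out = out - 8 * 36
out = out + rate
out = emit(out)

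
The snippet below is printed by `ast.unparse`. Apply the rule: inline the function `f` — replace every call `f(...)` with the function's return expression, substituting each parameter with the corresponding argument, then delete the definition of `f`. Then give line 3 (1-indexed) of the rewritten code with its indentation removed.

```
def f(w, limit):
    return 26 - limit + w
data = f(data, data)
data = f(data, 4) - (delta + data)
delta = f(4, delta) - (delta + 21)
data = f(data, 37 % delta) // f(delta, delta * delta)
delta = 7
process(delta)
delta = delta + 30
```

delta = 26 - delta + 4 - (delta + 21)

Transformed code:
data = 26 - data + data
data = 26 - 4 + data - (delta + data)
delta = 26 - delta + 4 - (delta + 21)
data = (26 - 37 % delta + data) // (26 - delta * delta + delta)
delta = 7
process(delta)
delta = delta + 30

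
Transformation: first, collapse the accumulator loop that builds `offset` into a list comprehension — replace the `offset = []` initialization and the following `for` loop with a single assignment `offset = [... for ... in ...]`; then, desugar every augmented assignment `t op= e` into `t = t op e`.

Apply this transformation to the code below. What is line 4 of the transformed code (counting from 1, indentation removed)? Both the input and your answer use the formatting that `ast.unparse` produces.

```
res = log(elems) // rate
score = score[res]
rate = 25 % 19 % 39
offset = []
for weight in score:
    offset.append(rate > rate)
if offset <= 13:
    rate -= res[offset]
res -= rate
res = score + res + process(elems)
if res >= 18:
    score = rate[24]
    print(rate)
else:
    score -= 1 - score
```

offset = [rate > rate for weight in score]

Transformed code:
res = log(elems) // rate
score = score[res]
rate = 25 % 19 % 39
offset = [rate > rate for weight in score]
if offset <= 13:
    rate = rate - res[offset]
res = res - rate
res = score + res + process(elems)
if res >= 18:
    score = rate[24]
    print(rate)
else:
    score = score - (1 - score)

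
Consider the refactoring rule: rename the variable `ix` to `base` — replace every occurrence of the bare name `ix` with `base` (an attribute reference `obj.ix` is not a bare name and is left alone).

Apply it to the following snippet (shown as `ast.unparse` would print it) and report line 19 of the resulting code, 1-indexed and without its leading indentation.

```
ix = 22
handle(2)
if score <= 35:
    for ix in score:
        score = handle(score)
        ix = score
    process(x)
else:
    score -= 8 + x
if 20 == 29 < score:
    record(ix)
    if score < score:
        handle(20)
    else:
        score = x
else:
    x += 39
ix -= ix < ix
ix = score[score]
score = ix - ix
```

Transformed code:
base = 22
handle(2)
if score <= 35:
    for base in score:
        score = handle(score)
        base = score
    process(x)
else:
    score -= 8 + x
if 20 == 29 < score:
    record(base)
    if score < score:
        handle(20)
    else:
        score = x
else:
    x += 39
base -= base < base
base = score[score]
score = base - base

base = score[score]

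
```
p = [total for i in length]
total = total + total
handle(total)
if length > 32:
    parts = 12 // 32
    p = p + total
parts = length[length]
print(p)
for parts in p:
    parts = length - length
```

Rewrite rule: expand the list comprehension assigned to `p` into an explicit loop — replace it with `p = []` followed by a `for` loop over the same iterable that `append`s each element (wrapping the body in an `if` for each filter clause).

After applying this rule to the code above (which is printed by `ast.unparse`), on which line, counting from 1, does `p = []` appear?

Transformed code:
p = []
for i in length:
    p.append(total)
total = total + total
handle(total)
if length > 32:
    parts = 12 // 32
    p = p + total
parts = length[length]
print(p)
for parts in p:
    parts = length - length

1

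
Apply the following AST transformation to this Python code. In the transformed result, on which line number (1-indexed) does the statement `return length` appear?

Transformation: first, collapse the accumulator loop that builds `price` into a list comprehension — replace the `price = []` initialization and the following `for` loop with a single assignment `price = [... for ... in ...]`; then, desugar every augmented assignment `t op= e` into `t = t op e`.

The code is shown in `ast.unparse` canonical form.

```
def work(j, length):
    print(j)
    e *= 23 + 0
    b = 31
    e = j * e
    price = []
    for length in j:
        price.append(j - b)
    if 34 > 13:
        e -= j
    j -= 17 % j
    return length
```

10

Transformed code:
def work(j, length):
    print(j)
    e = e * (23 + 0)
    b = 31
    e = j * e
    price = [j - b for length in j]
    if 34 > 13:
        e = e - j
    j = j - 17 % j
    return length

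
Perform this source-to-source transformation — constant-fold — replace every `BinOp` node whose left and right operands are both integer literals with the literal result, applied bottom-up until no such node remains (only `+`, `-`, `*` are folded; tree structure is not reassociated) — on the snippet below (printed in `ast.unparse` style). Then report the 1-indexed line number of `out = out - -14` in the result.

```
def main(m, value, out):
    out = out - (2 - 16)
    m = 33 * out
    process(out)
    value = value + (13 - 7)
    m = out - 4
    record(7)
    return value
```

2

Transformed code:
def main(m, value, out):
    out = out - -14
    m = 33 * out
    process(out)
    value = value + 6
    m = out - 4
    record(7)
    return value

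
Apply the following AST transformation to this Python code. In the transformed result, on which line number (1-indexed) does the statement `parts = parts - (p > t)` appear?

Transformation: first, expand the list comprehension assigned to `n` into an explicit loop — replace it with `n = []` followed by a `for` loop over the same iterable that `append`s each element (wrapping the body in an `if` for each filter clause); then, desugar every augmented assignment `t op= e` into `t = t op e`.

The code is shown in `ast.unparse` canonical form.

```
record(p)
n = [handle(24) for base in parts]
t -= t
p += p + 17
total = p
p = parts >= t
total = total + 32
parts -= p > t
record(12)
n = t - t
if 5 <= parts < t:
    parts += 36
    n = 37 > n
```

10

Transformed code:
record(p)
n = []
for base in parts:
    n.append(handle(24))
t = t - t
p = p + (p + 17)
total = p
p = parts >= t
total = total + 32
parts = parts - (p > t)
record(12)
n = t - t
if 5 <= parts < t:
    parts = parts + 36
    n = 37 > n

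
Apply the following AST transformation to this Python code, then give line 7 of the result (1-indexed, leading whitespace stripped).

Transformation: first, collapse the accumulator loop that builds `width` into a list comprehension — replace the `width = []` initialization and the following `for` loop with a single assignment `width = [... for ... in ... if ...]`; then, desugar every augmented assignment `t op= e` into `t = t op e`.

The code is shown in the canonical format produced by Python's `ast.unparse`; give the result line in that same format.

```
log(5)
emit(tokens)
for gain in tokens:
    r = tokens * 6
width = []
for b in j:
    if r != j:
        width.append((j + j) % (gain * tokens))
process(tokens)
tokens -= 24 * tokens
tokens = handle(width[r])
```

tokens = tokens - 24 * tokens

Transformed code:
log(5)
emit(tokens)
for gain in tokens:
    r = tokens * 6
width = [(j + j) % (gain * tokens) for b in j if r != j]
process(tokens)
tokens = tokens - 24 * tokens
tokens = handle(width[r])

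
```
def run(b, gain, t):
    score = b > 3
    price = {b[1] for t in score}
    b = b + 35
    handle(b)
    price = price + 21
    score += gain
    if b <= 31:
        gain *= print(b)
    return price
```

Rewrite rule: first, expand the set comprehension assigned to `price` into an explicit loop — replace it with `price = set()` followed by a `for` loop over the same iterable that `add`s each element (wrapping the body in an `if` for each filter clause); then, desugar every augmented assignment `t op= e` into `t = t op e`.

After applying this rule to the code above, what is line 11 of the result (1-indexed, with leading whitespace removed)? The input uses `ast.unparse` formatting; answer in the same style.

gain = gain * print(b)

Transformed code:
def run(b, gain, t):
    score = b > 3
    price = set()
    for t in score:
        price.add(b[1])
    b = b + 35
    handle(b)
    price = price + 21
    score = score + gain
    if b <= 31:
        gain = gain * print(b)
    return price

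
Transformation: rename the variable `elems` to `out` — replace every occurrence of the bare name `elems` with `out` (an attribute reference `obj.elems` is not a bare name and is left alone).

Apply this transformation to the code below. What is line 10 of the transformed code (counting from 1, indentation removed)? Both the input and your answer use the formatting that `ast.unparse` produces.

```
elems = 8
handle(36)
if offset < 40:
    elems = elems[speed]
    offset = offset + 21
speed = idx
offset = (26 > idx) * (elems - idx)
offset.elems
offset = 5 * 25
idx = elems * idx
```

idx = out * idx

Transformed code:
out = 8
handle(36)
if offset < 40:
    out = out[speed]
    offset = offset + 21
speed = idx
offset = (26 > idx) * (out - idx)
offset.elems
offset = 5 * 25
idx = out * idx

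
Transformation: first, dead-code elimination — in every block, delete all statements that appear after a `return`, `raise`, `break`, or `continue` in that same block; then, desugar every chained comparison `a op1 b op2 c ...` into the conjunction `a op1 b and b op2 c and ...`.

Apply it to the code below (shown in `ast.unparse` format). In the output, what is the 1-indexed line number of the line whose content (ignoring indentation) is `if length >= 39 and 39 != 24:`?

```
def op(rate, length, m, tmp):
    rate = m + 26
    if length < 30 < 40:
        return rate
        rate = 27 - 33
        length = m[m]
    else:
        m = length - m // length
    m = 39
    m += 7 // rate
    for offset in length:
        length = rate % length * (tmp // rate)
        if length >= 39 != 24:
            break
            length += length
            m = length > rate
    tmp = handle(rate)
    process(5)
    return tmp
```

Transformed code:
def op(rate, length, m, tmp):
    rate = m + 26
    if length < 30 and 30 < 40:
        return rate
    else:
        m = length - m // length
    m = 39
    m += 7 // rate
    for offset in length:
        length = rate % length * (tmp // rate)
        if length >= 39 and 39 != 24:
            break
    tmp = handle(rate)
    process(5)
    return tmp

11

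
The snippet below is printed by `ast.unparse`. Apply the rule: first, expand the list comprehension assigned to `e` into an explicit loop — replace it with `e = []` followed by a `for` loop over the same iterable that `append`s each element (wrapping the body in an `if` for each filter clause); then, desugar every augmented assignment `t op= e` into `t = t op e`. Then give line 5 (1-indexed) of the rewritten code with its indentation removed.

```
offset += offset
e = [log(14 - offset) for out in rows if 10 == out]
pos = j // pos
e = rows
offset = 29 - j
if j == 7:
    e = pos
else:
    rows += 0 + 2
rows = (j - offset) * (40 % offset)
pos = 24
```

Transformed code:
offset = offset + offset
e = []
for out in rows:
    if 10 == out:
        e.append(log(14 - offset))
pos = j // pos
e = rows
offset = 29 - j
if j == 7:
    e = pos
else:
    rows = rows + (0 + 2)
rows = (j - offset) * (40 % offset)
pos = 24

e.append(log(14 - offset))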